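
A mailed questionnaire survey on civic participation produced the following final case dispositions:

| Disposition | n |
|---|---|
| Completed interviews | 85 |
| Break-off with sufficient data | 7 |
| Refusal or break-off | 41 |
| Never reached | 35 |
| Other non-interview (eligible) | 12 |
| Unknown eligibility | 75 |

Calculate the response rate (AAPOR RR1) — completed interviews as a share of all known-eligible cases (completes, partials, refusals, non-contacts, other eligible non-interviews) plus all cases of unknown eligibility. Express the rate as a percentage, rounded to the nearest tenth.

Numerator = 85
Denom = 85 + 7 + 41 + 35 + 12 + 75 = 255
RR1 = 85 / 255 = 0.3333

33.3%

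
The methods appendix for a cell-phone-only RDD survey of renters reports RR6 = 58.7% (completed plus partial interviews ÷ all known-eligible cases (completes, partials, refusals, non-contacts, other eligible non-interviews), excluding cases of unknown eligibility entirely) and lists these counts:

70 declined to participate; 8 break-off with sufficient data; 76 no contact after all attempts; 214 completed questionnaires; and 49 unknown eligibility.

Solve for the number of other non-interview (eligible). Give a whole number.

Numerator = 214 + 8 = 222
RR6 = 222 / D = 0.587
D = 222 / 0.587 = 378.2
Rest of base = 368
other non-interview (eligible) = 378.2 − 368 ≈ 10

10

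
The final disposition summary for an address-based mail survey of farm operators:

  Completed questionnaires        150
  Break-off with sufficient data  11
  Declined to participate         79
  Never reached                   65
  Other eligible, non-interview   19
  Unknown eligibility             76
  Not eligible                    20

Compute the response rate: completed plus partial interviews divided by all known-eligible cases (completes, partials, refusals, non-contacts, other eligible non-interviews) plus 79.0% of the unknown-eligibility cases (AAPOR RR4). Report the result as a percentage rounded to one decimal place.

41.9%

Numerator → 150 + 11 = 161
Known eligible → 150 + 11 + 79 + 65 + 19 = 324
Eligible share of unknowns → 0.7900 × 76 = 60.04
Base → 324 + 60.04 = 384.04
RR4 = 161 / 384.04 = 0.4192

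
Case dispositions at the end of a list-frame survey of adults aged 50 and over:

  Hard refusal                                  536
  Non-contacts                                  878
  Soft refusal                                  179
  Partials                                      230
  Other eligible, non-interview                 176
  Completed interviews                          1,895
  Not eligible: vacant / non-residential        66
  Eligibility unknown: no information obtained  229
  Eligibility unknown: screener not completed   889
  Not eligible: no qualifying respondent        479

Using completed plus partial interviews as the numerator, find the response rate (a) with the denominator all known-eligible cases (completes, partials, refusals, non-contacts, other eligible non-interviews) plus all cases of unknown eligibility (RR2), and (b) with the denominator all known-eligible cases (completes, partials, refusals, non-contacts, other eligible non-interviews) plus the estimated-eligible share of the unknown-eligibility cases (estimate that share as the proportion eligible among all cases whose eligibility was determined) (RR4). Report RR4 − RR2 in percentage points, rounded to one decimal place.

1.2

Declined to participate = 536 + 179 = 715
Eligibility not determined = 889 + 229 = 1118
Out of scope = 479 + 66 = 545
Numerator = 1895 + 230 = 2125
Base = 1895 + 230 + 715 + 878 + 176 + 1118 = 5012
RR2 = 2125 / 5012 = 0.4240
Determined eligible = 1895 + 230 + 715 + 878 + 176 = 3894
e = 3894 / (3894 + 545) = 3894 / 4439 = 0.8772
Estimated eligible among unknowns = 0.8772 × 1118 = 980.71
Base = 3894 + 980.71 = 4874.71
RR4 = 2125 / 4874.71 = 0.4359
Difference = 43.59 − 42.40 = 1.19 percentage points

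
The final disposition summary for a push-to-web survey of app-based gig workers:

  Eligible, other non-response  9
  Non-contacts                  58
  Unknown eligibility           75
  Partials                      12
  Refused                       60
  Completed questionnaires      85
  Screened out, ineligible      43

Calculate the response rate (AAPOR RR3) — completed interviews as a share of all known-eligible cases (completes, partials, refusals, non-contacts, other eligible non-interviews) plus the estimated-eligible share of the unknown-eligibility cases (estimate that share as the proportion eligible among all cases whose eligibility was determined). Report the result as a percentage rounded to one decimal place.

29.6%

Num: 85
Known eligible: 85 + 12 + 60 + 58 + 9 = 224
e = 224 / (224 + 43) = 224 / 267 = 0.8390
Eligible share of unknowns: 0.8390 × 75 = 62.92
Denom: 224 + 62.92 = 286.92
RR3 = 85 / 286.92 = 0.2962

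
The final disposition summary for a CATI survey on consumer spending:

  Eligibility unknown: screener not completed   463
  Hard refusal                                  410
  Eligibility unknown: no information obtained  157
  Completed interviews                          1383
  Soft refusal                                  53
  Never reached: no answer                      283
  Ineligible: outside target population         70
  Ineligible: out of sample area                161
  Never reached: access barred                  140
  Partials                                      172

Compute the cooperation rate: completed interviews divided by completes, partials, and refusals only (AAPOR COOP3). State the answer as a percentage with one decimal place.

68.5%

Refusals = 410 + 53 = 463
No contact after all attempts = 283 + 140 = 423
Eligibility not determined = 463 + 157 = 620
Screened out, ineligible = 70 + 161 = 231
Numerator → 1383
Denom → 1383 + 172 + 463 = 2018
COOP3 = 1383 / 2018 = 0.6853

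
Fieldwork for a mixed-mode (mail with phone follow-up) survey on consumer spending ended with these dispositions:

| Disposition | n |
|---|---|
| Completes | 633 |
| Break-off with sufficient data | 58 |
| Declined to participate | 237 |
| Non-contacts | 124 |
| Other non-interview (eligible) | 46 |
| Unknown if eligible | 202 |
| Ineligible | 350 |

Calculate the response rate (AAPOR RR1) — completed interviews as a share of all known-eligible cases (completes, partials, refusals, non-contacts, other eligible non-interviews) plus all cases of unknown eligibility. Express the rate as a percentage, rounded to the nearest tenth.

Num: 633
Denom: 633 + 58 + 237 + 124 + 46 + 202 = 1300
RR1 = 633 / 1300 = 0.4869

48.7%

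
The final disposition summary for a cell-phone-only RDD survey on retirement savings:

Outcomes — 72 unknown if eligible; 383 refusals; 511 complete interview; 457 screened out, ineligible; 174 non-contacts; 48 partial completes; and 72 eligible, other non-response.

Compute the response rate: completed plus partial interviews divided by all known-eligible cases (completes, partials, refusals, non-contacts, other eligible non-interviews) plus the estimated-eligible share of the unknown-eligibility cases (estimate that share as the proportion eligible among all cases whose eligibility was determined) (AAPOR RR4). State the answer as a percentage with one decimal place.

Top → 511 + 48 = 559
Determined eligible → 511 + 48 + 383 + 174 + 72 = 1188
e = 1188 / (1188 + 457) = 1188 / 1645 = 0.7222
e × U → 0.7222 × 72 = 52.00
Base → 1188 + 52.00 = 1240.00
RR4 = 559 / 1240.00 = 0.4508

45.1%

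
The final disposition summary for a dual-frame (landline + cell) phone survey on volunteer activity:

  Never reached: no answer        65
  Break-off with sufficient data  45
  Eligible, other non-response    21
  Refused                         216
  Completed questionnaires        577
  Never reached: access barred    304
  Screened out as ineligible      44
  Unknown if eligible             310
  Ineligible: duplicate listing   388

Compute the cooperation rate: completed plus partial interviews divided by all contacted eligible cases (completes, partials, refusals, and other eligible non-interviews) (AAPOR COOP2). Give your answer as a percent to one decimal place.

Non-contacts = 65 + 304 = 369
Not eligible = 44 + 388 = 432
Top: 577 + 45 = 622
Denominator: 577 + 45 + 216 + 21 = 859
COOP2 = 622 / 859 = 0.7241

72.4%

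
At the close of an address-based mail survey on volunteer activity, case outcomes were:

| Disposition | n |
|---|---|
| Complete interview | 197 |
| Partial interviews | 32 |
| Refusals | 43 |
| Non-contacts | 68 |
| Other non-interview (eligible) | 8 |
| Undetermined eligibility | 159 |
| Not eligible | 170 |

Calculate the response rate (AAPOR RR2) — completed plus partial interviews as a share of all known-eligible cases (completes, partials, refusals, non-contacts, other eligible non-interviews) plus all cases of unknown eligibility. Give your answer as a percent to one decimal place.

45.2%

Numerator = 197 + 32 = 229
Denominator = 197 + 32 + 43 + 68 + 8 + 159 = 507
RR2 = 229 / 507 = 0.4517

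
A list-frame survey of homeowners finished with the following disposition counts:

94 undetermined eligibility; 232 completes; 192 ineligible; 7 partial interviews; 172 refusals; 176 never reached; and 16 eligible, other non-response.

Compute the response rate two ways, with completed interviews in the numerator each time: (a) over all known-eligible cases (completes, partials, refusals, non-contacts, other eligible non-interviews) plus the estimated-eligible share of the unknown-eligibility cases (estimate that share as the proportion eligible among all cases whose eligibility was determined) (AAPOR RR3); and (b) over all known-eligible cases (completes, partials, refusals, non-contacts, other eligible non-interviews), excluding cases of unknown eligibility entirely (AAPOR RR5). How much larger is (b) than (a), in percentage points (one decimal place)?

4.1

Num → 232
Determined eligible → 232 + 7 + 172 + 176 + 16 = 603
e = 603 / (603 + 192) = 603 / 795 = 0.7585
e × U → 0.7585 × 94 = 71.30
Base → 603 + 71.30 = 674.30
RR3 = 232 / 674.30 = 0.3441
Base → 232 + 7 + 172 + 176 + 16 = 603
RR5 = 232 / 603 = 0.3847
Difference = 38.47 − 34.41 = 4.06 percentage points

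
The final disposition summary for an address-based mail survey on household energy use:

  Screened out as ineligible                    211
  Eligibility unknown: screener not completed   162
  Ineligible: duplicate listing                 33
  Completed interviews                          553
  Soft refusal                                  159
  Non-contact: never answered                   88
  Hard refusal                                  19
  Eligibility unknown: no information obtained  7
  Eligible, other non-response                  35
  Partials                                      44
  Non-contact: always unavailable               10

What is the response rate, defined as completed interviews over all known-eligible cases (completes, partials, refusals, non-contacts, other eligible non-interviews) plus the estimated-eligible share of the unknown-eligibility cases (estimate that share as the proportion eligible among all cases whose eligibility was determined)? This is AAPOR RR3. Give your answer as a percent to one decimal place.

53.1%

Refused = 19 + 159 = 178
No answer / not reached = 88 + 10 = 98
Eligibility not determined = 162 + 7 = 169
Screened out, ineligible = 211 + 33 = 244
Num → 553
Determined eligible → 553 + 44 + 178 + 98 + 35 = 908
e = 908 / (908 + 244) = 908 / 1152 = 0.7882
Estimated eligible among unknowns → 0.7882 × 169 = 133.21
Base → 908 + 133.21 = 1041.21
RR3 = 553 / 1041.21 = 0.5311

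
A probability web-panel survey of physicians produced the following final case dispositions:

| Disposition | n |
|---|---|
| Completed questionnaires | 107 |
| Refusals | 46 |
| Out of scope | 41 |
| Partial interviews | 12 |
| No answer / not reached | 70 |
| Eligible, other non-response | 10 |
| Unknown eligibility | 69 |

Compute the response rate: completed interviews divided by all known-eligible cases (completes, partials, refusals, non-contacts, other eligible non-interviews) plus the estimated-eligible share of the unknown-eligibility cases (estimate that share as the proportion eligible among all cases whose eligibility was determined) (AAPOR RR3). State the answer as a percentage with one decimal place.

35.2%

Numerator: 107
Eligible (known): 107 + 12 + 46 + 70 + 10 = 245
e = 245 / (245 + 41) = 245 / 286 = 0.8566
Eligible share of unknowns: 0.8566 × 69 = 59.11
Denominator: 245 + 59.11 = 304.11
RR3 = 107 / 304.11 = 0.3518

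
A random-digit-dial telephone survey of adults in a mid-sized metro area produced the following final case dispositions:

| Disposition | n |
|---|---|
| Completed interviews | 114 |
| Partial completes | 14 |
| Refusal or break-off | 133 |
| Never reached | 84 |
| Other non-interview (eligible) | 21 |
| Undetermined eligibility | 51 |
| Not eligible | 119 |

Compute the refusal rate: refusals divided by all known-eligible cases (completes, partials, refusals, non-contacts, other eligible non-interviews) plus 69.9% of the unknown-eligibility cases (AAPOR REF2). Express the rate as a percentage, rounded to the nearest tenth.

33.1%

Numerator → 133
Eligible (known) → 114 + 14 + 133 + 84 + 21 = 366
e × U → 0.6990 × 51 = 35.65
Denominator → 366 + 35.65 = 401.65
REF2 = 133 / 401.65 = 0.3311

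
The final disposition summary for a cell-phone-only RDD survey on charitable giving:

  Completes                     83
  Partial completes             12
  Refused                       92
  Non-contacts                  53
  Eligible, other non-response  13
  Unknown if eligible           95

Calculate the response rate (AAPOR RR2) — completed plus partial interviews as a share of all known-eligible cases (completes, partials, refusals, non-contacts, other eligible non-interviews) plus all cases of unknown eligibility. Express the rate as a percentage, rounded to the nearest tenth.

27.3%

Top = 83 + 12 = 95
Denominator = 83 + 12 + 92 + 53 + 13 + 95 = 348
RR2 = 95 / 348 = 0.2730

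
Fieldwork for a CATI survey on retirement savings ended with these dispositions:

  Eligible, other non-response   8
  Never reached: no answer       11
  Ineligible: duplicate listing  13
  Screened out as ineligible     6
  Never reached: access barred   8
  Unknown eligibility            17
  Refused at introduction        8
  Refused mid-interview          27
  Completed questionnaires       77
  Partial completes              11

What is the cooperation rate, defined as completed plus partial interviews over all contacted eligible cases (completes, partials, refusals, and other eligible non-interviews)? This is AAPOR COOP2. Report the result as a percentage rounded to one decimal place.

Declined to participate = 8 + 27 = 35
Never reached = 11 + 8 = 19
Ineligible = 6 + 13 = 19
Top = 77 + 11 = 88
Base = 77 + 11 + 35 + 8 = 131
COOP2 = 88 / 131 = 0.6718

67.2%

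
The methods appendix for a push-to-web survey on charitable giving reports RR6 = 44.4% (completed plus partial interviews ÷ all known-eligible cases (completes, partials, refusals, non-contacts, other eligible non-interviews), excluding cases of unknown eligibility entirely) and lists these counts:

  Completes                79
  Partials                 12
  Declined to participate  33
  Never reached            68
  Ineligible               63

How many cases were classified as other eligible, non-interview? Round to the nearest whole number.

13

Top → 79 + 12 = 91
RR6 = 91 / D = 0.444
D = 91 / 0.444 = 205.0
Remaining denominator categories sum to 192
other eligible, non-interview = 205.0 − 192 ≈ 13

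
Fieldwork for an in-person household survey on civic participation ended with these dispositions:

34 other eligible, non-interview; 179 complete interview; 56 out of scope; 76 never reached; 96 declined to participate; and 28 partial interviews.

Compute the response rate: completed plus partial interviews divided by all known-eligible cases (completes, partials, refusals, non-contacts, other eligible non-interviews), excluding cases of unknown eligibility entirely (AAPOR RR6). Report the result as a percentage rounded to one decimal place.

50.1%

Num → 179 + 28 = 207
Denominator → 179 + 28 + 96 + 76 + 34 = 413
RR6 = 207 / 413 = 0.5012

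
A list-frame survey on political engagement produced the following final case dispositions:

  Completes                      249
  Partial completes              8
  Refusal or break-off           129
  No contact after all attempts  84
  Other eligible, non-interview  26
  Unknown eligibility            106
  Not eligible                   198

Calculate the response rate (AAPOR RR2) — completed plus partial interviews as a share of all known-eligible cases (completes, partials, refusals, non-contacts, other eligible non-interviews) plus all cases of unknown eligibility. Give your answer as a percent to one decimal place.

42.7%

Numerator → 249 + 8 = 257
Denominator → 249 + 8 + 129 + 84 + 26 + 106 = 602
RR2 = 257 / 602 = 0.4269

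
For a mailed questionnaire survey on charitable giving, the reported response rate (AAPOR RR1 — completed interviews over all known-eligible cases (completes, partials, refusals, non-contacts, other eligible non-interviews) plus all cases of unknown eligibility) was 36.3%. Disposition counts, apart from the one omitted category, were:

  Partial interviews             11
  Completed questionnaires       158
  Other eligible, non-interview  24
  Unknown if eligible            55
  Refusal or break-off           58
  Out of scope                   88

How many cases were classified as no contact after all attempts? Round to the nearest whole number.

RR1 = 158 / D = 0.363
D = 158 / 0.363 = 435.3
Rest of base = 306
no contact after all attempts = 435.3 − 306 ≈ 129

129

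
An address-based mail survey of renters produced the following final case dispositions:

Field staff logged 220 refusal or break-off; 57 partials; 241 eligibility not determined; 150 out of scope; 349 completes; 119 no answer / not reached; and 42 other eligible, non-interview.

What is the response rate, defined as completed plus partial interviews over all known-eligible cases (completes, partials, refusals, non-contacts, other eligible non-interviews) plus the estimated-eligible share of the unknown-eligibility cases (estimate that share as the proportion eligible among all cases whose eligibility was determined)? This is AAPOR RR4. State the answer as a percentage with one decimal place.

Numerator: 349 + 57 = 406
Determined eligible: 349 + 57 + 220 + 119 + 42 = 787
e = 787 / (787 + 150) = 787 / 937 = 0.8399
Estimated eligible among unknowns: 0.8399 × 241 = 202.42
Base: 787 + 202.42 = 989.42
RR4 = 406 / 989.42 = 0.4103

41.0%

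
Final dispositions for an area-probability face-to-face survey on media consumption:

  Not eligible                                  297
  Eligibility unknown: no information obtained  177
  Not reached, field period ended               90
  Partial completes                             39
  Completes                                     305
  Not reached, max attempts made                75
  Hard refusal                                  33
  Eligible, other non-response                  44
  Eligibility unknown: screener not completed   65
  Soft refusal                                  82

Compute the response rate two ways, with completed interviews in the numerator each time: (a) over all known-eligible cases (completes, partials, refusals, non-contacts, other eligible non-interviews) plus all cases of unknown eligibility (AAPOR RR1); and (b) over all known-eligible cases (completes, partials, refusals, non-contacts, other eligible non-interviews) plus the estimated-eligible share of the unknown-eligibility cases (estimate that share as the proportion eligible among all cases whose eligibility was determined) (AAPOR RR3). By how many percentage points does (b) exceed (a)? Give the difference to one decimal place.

3.0

Declined to participate = 33 + 82 = 115
No contact after all attempts = 90 + 75 = 165
Unknown if eligible = 65 + 177 = 242
Num: 305
Denominator: 305 + 39 + 115 + 165 + 44 + 242 = 910
RR1 = 305 / 910 = 0.3352
Determined eligible: 305 + 39 + 115 + 165 + 44 = 668
e = 668 / (668 + 297) = 668 / 965 = 0.6922
e × U: 0.6922 × 242 = 167.51
Denominator: 668 + 167.51 = 835.51
RR3 = 305 / 835.51 = 0.3650
Difference = 36.50 − 33.52 = 2.98 percentage points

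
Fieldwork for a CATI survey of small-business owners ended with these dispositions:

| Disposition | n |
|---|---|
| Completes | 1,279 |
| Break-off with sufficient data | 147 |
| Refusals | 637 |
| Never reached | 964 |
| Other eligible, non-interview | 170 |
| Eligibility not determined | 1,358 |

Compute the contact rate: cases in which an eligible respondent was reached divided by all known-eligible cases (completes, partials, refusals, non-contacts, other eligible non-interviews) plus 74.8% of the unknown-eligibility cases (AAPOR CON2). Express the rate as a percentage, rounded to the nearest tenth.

53.0%

Top: 1279 + 147 + 637 + 170 = 2233
Eligible (known): 1279 + 147 + 637 + 964 + 170 = 3197
Estimated eligible among unknowns: 0.7480 × 1358 = 1015.78
Base: 3197 + 1015.78 = 4212.78
CON2 = 2233 / 4212.78 = 0.5301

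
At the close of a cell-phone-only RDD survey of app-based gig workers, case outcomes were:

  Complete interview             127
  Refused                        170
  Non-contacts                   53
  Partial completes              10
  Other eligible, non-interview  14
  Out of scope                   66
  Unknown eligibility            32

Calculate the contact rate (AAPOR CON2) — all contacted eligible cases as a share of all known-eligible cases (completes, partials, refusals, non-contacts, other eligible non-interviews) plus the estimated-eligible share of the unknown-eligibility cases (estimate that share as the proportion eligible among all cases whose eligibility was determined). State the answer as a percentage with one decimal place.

Num → 127 + 10 + 170 + 14 = 321
Known eligible → 127 + 10 + 170 + 53 + 14 = 374
e = 374 / (374 + 66) = 374 / 440 = 0.8500
Eligible share of unknowns → 0.8500 × 32 = 27.20
Denominator → 374 + 27.20 = 401.20
CON2 = 321 / 401.20 = 0.8001

80.0%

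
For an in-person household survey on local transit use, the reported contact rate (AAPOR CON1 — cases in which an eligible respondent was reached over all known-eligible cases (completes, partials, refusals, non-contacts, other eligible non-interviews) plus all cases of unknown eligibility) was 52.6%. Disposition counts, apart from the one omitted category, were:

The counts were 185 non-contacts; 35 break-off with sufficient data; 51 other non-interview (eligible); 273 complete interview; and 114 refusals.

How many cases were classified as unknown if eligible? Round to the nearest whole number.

Numerator: 273 + 35 + 114 + 51 = 473
CON1 = 473 / D = 0.526
D = 473 / 0.526 = 899.2
Rest of base = 658
unknown if eligible = 899.2 − 658 ≈ 241

241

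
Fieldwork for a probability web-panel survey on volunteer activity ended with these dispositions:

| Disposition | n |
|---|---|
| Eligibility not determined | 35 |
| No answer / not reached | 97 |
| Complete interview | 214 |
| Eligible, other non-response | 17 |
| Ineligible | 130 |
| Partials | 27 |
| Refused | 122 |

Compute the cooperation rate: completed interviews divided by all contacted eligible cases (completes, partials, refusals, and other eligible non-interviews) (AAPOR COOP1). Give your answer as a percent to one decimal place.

56.3%

Top → 214
Base → 214 + 27 + 122 + 17 = 380
COOP1 = 214 / 380 = 0.5632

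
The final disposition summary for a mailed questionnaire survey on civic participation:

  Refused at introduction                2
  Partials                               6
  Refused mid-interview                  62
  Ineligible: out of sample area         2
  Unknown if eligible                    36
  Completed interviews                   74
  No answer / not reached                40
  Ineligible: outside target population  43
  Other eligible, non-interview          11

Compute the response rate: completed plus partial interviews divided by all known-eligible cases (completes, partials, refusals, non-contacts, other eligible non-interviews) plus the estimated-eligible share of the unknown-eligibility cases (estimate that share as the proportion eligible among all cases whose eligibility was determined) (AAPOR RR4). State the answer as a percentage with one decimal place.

35.7%

Refused = 2 + 62 = 64
Not eligible = 43 + 2 = 45
Numerator = 74 + 6 = 80
Eligible (known) = 74 + 6 + 64 + 40 + 11 = 195
e = 195 / (195 + 45) = 195 / 240 = 0.8125
Estimated eligible among unknowns = 0.8125 × 36 = 29.25
Base = 195 + 29.25 = 224.25
RR4 = 80 / 224.25 = 0.3567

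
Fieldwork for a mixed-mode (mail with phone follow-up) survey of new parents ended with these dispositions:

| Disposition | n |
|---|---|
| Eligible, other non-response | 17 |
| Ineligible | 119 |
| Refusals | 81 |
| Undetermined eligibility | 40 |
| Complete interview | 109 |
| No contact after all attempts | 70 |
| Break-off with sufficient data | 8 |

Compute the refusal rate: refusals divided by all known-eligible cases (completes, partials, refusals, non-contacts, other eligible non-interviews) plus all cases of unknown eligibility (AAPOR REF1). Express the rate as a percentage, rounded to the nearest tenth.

24.9%

Num: 81
Denominator: 109 + 8 + 81 + 70 + 17 + 40 = 325
REF1 = 81 / 325 = 0.2492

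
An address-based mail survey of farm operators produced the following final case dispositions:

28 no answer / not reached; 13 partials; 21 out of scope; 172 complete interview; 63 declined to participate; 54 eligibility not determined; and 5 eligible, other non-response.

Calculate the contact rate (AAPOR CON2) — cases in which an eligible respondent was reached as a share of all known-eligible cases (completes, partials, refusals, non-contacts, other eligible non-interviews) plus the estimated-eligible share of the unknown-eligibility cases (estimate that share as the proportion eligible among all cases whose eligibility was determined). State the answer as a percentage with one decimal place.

76.4%

Num = 172 + 13 + 63 + 5 = 253
Known eligible = 172 + 13 + 63 + 28 + 5 = 281
e = 281 / (281 + 21) = 281 / 302 = 0.9305
Eligible share of unknowns = 0.9305 × 54 = 50.25
Denominator = 281 + 50.25 = 331.25
CON2 = 253 / 331.25 = 0.7638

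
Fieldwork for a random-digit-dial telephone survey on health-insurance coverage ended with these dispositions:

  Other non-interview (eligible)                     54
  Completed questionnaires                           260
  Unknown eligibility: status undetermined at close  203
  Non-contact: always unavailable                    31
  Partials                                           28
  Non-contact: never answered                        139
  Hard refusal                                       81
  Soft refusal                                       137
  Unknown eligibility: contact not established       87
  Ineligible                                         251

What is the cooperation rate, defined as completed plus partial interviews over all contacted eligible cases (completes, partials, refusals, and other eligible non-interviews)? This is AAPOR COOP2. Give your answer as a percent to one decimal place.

51.4%

Declined to participate = 81 + 137 = 218
Non-contacts = 139 + 31 = 170
Unknown eligibility = 87 + 203 = 290
Top: 260 + 28 = 288
Base: 260 + 28 + 218 + 54 = 560
COOP2 = 288 / 560 = 0.5143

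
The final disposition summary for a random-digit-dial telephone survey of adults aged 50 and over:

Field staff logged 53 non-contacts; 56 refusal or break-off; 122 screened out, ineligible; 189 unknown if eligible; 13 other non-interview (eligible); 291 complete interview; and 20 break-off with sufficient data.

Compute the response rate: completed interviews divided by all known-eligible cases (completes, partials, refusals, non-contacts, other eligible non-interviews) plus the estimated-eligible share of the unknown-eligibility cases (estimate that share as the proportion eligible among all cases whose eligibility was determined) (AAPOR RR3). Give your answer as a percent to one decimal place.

50.1%

Numerator → 291
Known eligible → 291 + 20 + 56 + 53 + 13 = 433
e = 433 / (433 + 122) = 433 / 555 = 0.7802
Estimated eligible among unknowns → 0.7802 × 189 = 147.46
Denominator → 433 + 147.46 = 580.46
RR3 = 291 / 580.46 = 0.5013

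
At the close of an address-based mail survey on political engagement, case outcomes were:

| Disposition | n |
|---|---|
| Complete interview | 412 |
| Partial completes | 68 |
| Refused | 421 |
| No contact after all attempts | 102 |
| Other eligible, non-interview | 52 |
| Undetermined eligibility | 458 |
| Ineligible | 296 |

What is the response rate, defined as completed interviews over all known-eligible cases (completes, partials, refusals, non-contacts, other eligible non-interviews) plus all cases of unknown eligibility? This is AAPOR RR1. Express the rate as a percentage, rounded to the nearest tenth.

Numerator: 412
Base: 412 + 68 + 421 + 102 + 52 + 458 = 1513
RR1 = 412 / 1513 = 0.2723

27.2%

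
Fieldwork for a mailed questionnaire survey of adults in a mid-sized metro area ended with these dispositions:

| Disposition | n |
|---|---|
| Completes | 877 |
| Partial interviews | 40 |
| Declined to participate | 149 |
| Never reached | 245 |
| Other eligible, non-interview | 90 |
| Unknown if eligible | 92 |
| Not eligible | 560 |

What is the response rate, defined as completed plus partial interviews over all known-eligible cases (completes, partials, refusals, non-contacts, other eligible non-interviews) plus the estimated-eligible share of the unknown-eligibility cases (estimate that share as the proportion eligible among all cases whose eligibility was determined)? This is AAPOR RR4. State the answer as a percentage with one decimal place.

62.5%

Top → 877 + 40 = 917
Known eligible → 877 + 40 + 149 + 245 + 90 = 1401
e = 1401 / (1401 + 560) = 1401 / 1961 = 0.7144
Eligible share of unknowns → 0.7144 × 92 = 65.72
Denominator → 1401 + 65.72 = 1466.72
RR4 = 917 / 1466.72 = 0.6252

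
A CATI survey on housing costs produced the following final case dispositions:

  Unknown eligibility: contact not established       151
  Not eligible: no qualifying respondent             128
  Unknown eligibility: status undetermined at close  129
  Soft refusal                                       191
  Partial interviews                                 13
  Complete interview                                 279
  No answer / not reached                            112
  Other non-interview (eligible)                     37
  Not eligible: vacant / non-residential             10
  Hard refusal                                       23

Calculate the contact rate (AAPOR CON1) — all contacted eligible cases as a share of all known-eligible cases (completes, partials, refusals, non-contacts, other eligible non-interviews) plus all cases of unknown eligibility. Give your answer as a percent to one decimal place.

Refusals = 23 + 191 = 214
Eligibility not determined = 151 + 129 = 280
Screened out, ineligible = 128 + 10 = 138
Num → 279 + 13 + 214 + 37 = 543
Denominator → 279 + 13 + 214 + 112 + 37 + 280 = 935
CON1 = 543 / 935 = 0.5807

58.1%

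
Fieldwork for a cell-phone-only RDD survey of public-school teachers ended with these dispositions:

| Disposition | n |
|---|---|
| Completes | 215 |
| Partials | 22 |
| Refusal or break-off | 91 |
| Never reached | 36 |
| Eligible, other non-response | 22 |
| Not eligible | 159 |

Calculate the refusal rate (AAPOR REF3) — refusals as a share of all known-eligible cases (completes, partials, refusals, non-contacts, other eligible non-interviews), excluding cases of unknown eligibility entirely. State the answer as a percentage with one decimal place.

Num → 91
Base → 215 + 22 + 91 + 36 + 22 = 386
REF3 = 91 / 386 = 0.2358

23.6%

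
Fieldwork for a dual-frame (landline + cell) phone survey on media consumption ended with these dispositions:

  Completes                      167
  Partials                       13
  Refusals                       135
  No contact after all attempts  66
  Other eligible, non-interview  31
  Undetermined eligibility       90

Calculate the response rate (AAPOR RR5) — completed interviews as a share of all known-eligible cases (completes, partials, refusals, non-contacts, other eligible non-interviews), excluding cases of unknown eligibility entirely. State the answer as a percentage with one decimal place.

40.5%

Num → 167
Base → 167 + 13 + 135 + 66 + 31 = 412
RR5 = 167 / 412 = 0.4053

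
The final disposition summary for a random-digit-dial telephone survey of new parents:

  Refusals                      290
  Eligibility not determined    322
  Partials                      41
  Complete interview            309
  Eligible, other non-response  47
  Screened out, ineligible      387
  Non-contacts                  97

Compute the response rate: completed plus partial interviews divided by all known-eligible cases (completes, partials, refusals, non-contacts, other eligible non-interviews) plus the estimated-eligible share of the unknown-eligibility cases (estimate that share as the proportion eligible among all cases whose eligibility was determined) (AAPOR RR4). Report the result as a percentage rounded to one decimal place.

35.0%

Top: 309 + 41 = 350
Determined eligible: 309 + 41 + 290 + 97 + 47 = 784
e = 784 / (784 + 387) = 784 / 1171 = 0.6695
Estimated eligible among unknowns: 0.6695 × 322 = 215.58
Denom: 784 + 215.58 = 999.58
RR4 = 350 / 999.58 = 0.3501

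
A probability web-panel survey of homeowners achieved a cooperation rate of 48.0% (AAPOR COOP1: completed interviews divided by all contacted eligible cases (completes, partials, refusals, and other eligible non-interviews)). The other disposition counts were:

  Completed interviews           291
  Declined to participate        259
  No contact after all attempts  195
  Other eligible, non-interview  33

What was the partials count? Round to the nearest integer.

COOP1 = 291 / D = 0.480
D = 291 / 0.480 = 606.2
Other denominator terms total 583
partials = 606.2 − 583 ≈ 23

23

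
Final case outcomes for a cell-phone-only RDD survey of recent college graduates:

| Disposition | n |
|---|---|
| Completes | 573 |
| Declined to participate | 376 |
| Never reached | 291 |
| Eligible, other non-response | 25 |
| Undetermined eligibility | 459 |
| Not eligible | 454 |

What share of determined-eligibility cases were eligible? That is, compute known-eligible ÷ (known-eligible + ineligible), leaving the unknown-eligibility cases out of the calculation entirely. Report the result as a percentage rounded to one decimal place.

Eligible (known): 573 + 376 + 291 + 25 = 1265
e = 1265 / (1265 + 454) = 1265 / 1719 = 0.7359

73.6%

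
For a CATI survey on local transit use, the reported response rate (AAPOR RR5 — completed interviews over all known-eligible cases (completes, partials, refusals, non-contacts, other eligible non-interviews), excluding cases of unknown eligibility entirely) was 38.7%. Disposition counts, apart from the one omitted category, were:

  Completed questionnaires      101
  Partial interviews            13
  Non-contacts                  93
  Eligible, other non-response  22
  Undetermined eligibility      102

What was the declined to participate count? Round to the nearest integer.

RR5 = 101 / D = 0.387
D = 101 / 0.387 = 261.0
Remaining denominator categories sum to 229
declined to participate = 261.0 − 229 ≈ 32

32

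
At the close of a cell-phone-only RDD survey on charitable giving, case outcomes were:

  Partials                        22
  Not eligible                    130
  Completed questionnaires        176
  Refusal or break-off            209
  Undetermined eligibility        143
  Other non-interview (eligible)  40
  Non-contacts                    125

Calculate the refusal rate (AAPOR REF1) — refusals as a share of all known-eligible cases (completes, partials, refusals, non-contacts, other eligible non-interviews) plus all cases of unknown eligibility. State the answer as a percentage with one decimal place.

Top = 209
Base = 176 + 22 + 209 + 125 + 40 + 143 = 715
REF1 = 209 / 715 = 0.2923

29.2%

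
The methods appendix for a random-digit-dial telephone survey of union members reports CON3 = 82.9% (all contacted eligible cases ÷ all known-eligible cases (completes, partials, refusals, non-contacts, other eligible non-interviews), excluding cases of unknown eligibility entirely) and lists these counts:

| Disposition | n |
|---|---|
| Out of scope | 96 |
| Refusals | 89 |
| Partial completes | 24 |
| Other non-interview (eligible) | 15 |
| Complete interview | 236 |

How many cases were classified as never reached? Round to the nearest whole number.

75

Num → 236 + 24 + 89 + 15 = 364
CON3 = 364 / D = 0.829
D = 364 / 0.829 = 439.1
Other denominator terms total 364
never reached = 439.1 − 364 ≈ 75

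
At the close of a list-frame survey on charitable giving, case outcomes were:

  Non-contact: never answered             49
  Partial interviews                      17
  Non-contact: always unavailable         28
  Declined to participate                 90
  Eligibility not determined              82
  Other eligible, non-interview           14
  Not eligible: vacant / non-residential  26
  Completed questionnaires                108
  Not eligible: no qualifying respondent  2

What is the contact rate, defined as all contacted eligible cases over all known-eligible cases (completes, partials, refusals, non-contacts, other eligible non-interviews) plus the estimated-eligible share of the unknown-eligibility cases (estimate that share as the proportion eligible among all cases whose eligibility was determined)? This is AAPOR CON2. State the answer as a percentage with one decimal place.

No contact after all attempts = 49 + 28 = 77
Ineligible = 2 + 26 = 28
Num = 108 + 17 + 90 + 14 = 229
Known eligible = 108 + 17 + 90 + 77 + 14 = 306
e = 306 / (306 + 28) = 306 / 334 = 0.9162
Eligible share of unknowns = 0.9162 × 82 = 75.13
Base = 306 + 75.13 = 381.13
CON2 = 229 / 381.13 = 0.6008

60.1%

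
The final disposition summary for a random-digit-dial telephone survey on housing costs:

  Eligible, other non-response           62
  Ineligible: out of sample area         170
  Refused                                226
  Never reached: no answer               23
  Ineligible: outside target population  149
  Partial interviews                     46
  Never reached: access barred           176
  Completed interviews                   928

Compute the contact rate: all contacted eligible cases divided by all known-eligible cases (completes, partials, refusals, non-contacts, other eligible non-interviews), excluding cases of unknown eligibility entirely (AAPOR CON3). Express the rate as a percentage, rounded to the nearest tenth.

86.4%

Never reached = 23 + 176 = 199
Not eligible = 149 + 170 = 319
Num: 928 + 46 + 226 + 62 = 1262
Denominator: 928 + 46 + 226 + 199 + 62 = 1461
CON3 = 1262 / 1461 = 0.8638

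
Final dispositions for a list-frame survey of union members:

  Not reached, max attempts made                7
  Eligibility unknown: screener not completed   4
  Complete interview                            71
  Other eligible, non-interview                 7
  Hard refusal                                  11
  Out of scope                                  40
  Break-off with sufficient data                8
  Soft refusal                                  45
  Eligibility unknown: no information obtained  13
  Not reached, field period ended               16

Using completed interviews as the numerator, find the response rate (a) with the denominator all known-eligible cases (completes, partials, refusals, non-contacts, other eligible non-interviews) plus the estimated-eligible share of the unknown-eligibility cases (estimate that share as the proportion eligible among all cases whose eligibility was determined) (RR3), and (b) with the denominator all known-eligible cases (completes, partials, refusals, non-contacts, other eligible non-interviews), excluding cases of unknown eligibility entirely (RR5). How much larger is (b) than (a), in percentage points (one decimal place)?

Refused = 11 + 45 = 56
Never reached = 16 + 7 = 23
Unknown if eligible = 4 + 13 = 17
Top = 71
Eligible (known) = 71 + 8 + 56 + 23 + 7 = 165
e = 165 / (165 + 40) = 165 / 205 = 0.8049
Eligible share of unknowns = 0.8049 × 17 = 13.68
Base = 165 + 13.68 = 178.68
RR3 = 71 / 178.68 = 0.3974
Base = 71 + 8 + 56 + 23 + 7 = 165
RR5 = 71 / 165 = 0.4303
Difference = 43.03 − 39.74 = 3.29 percentage points

3.3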